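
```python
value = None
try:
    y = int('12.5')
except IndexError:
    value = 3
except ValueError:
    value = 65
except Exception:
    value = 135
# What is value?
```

Step-by-step execution trace:
1. `y = int('12.5')` raises ValueError.
2. `except IndexError` does not match ValueError; skipped.
3. `except ValueError` matches → value = 65.
4. Remaining except clauses are skipped.
Result: 65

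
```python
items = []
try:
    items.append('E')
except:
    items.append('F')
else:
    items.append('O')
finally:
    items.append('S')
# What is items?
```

Step-by-step execution trace:
1. try: `items.append('E')` → items = ['E']. No exception raised.
2. `except` is skipped.
3. `else` runs: `items.append('O')` → items = ['E', 'O'].
4. `finally` always runs: `items.append('S')` → items = ['E', 'O', 'S'].
Result: ['E', 'O', 'S']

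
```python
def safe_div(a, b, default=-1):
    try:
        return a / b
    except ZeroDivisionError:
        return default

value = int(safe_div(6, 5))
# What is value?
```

Step-by-step execution trace:
1. `safe_div(6, 5)` enters try: `return 6 / 5` → returns 1.2. No exception raised.
2. `except ZeroDivisionError` is skipped.
3. `int(1.2)` → 1 → value = 1.
Result: 1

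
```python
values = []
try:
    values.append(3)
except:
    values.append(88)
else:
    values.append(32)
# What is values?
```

Step-by-step execution trace:
1. try: `values.append(3)` → values = [3]. No exception raised.
2. `except` is skipped.
3. `else` runs (try completed without exception): `values.append(32)` → values = [3, 32].
Result: [3, 32]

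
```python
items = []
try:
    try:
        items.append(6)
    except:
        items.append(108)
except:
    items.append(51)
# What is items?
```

Step-by-step execution trace:
1. Inner try: `items.append(6)` → items = [6]. No exception raised.
2. Inner `except` is skipped.
3. Inner try completes normally; outer `except` is skipped.
Result: [6]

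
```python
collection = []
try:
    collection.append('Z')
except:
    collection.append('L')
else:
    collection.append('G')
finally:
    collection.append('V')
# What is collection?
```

Step-by-step execution trace:
1. try: `collection.append('Z')` → collection = ['Z']. No exception raised.
2. `except` is skipped.
3. `else` runs: `collection.append('G')` → collection = ['Z', 'G'].
4. `finally` always runs: `collection.append('V')` → collection = ['Z', 'G', 'V'].
Result: ['Z', 'G', 'V']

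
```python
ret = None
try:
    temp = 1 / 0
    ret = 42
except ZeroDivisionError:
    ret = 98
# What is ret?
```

Step-by-step execution trace:
1. `temp = 1 / 0` raises ZeroDivisionError.
2. `ret = 42` is not reached.
3. `except ZeroDivisionError` matches → ret = 98.
Result: 98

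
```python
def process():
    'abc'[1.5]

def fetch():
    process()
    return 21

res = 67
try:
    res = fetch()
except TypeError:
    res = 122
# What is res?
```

Step-by-step execution trace:
1. res starts at 67.
2. try: `fetch()` calls `process()`.
3. `process()` evaluates `'abc'[1.5]`, which raises TypeError; it propagates through fetch (uncaught).
4. `return 21` in fetch is not reached; the assignment to res does not complete.
5. `except TypeError` matches → res = 122.
Result: 122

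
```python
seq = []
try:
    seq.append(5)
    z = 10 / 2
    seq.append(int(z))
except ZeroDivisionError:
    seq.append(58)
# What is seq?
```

Step-by-step execution trace:
1. try: `seq.append(5)` → seq = [5].
2. `z = 10 / 2` → z = 5.0. No exception raised.
3. `seq.append(int(z))` → seq = [5, 5].
4. `except ZeroDivisionError` is skipped (no exception was raised).
Result: [5, 5]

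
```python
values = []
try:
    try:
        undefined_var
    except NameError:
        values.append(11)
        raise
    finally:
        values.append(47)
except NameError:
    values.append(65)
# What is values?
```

Step-by-step execution trace:
1. Inner try: `undefined_var` raises NameError.
2. Inner `except NameError` matches → `values.append(11)` → values = [11].
3. bare `raise` re-raises NameError.
4. Inner `finally` runs during unwinding: `values.append(47)` → values = [11, 47].
5. Outer `except NameError` matches → `values.append(65)` → values = [11, 47, 65].
Result: [11, 47, 65]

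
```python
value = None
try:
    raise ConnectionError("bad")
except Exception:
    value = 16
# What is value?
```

Step-by-step execution trace:
1. `raise ConnectionError(...)` raises ConnectionError.
2. `except Exception` matches (ConnectionError is a subclass of Exception) → value = 16.
Result: 16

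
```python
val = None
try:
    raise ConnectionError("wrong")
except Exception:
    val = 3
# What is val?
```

Step-by-step execution trace:
1. `raise ConnectionError(...)` raises ConnectionError.
2. `except Exception` matches (ConnectionError is a subclass of Exception) → val = 3.
Result: 3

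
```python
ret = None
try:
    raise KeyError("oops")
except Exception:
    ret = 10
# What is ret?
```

Step-by-step execution trace:
1. `raise KeyError(...)` raises KeyError.
2. `except Exception` matches (KeyError is a subclass of Exception) → ret = 10.
Result: 10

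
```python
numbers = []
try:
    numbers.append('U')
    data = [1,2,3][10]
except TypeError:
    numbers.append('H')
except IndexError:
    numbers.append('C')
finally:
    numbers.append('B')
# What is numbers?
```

Step-by-step execution trace:
1. try: `numbers.append('U')` → numbers = ['U'].
2. `data = [1,2,3][10]` raises IndexError.
3. `except TypeError` does not match IndexError; skipped.
4. `except IndexError` matches → `numbers.append('C')` → numbers = ['U', 'C'].
5. finally always runs: `numbers.append('B')` → numbers = ['U', 'C', 'B'].
Result: ['U', 'C', 'B']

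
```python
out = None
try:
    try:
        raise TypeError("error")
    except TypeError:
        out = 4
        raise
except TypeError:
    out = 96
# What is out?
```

Step-by-step execution trace:
1. Inner try: `raise TypeError("error")` raises TypeError.
2. Inner `except TypeError` matches → out = 4.
3. bare `raise` re-raises the same TypeError.
4. Outer `except TypeError` matches → out = 96.
Result: 96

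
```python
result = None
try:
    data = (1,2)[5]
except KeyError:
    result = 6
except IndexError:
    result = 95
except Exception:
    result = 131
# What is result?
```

Step-by-step execution trace:
1. `data = (1,2)[5]` raises IndexError.
2. `except KeyError` does not match IndexError; skipped.
3. `except IndexError` matches → result = 95.
4. Remaining except clauses are skipped.
Result: 95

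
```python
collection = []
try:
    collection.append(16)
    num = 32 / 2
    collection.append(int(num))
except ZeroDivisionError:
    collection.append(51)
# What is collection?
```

Step-by-step execution trace:
1. try: `collection.append(16)` → collection = [16].
2. `num = 32 / 2` → num = 16.0. No exception raised.
3. `collection.append(int(num))` → collection = [16, 16].
4. `except ZeroDivisionError` is skipped (no exception was raised).
Result: [16, 16]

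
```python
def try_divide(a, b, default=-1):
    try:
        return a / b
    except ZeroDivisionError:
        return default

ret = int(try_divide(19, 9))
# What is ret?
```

Step-by-step execution trace:
1. `try_divide(19, 9)` enters try: `return 19 / 9` → returns 2.111111111111111. No exception raised.
2. `except ZeroDivisionError` is skipped.
3. `int(2.111111111111111)` → 2 → ret = 2.
Result: 2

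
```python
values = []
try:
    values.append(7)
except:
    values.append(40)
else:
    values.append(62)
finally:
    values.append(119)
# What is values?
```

Step-by-step execution trace:
1. try: `values.append(7)` → values = [7]. No exception raised.
2. `except` is skipped.
3. `else` runs: `values.append(62)` → values = [7, 62].
4. `finally` always runs: `values.append(119)` → values = [7, 62, 119].
Result: [7, 62, 119]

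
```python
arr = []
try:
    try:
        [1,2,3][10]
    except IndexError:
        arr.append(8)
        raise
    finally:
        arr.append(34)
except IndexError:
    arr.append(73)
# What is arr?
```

Step-by-step execution trace:
1. Inner try: `[1,2,3][10]` raises IndexError.
2. Inner `except IndexError` matches → `arr.append(8)` → arr = [8].
3. bare `raise` re-raises IndexError.
4. Inner `finally` runs during unwinding: `arr.append(34)` → arr = [8, 34].
5. Outer `except IndexError` matches → `arr.append(73)` → arr = [8, 34, 73].
Result: [8, 34, 73]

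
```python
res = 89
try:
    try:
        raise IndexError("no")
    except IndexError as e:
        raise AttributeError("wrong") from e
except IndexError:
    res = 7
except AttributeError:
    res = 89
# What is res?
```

Step-by-step execution trace:
1. Inner try raises IndexError; inner `except IndexError as e` catches it.
2. `raise AttributeError(...) from e` raises AttributeError (IndexError is attached as __cause__, but only AttributeError is active).
3. Outer `except IndexError` does not match AttributeError; skipped.
4. Outer `except AttributeError` matches → res = 89.
Result: 89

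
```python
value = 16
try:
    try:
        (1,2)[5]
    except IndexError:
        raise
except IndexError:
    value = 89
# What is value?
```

Step-by-step execution trace:
1. Inner try: `(1,2)[5]` raises IndexError.
2. Inner `except IndexError` matches; bare `raise` re-raises the same IndexError.
3. Outer `except IndexError` matches → value = 89.
Result: 89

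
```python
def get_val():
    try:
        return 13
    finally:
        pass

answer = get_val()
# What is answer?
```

Step-by-step execution trace:
1. `get_val()` enters try: `return 13` sets pending return value 13.
2. Before returning, `finally: pass` runs (no effect).
3. get_val() returns 13 → answer = 13.
Result: 13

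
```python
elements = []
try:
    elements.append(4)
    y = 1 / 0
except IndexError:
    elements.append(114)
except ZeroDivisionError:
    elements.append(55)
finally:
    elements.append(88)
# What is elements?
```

Step-by-step execution trace:
1. try: `elements.append(4)` → elements = [4].
2. `y = 1 / 0` raises ZeroDivisionError.
3. `except IndexError` does not match ZeroDivisionError; skipped.
4. `except ZeroDivisionError` matches → `elements.append(55)` → elements = [4, 55].
5. finally always runs: `elements.append(88)` → elements = [4, 55, 88].
Result: [4, 55, 88]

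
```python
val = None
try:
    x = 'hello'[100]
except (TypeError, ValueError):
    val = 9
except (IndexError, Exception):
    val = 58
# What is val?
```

Step-by-step execution trace:
1. `x = 'hello'[100]` raises IndexError.
2. `except (TypeError, ValueError)` does not match IndexError; skipped.
3. `except (IndexError, Exception)` matches (IndexError is in the tuple) → val = 58.
Result: 58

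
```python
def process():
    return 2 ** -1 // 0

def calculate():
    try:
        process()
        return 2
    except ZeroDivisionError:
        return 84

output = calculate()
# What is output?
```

Step-by-step execution trace:
1. `calculate()` calls `process()`.
2. `process()` evaluates `2 ** -1 // 0`, which raises ZeroDivisionError; it propagates to the caller.
3. `return 2` is not reached.
4. `except ZeroDivisionError` in calculate matches → returns 84.
5. output = 84.
Result: 84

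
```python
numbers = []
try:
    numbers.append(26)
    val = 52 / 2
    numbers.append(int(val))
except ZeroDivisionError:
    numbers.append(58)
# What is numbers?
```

Step-by-step execution trace:
1. try: `numbers.append(26)` → numbers = [26].
2. `val = 52 / 2` → val = 26.0. No exception raised.
3. `numbers.append(int(val))` → numbers = [26, 26].
4. `except ZeroDivisionError` is skipped (no exception was raised).
Result: [26, 26]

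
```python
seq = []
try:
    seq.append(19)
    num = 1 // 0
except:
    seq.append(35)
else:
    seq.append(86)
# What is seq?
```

Step-by-step execution trace:
1. try: `seq.append(19)` → seq = [19].
2. `num = 1 // 0` raises ZeroDivisionError.
3. bare `except` matches → `seq.append(35)` → seq = [19, 35].
4. `else` is skipped (an exception was raised).
Result: [19, 35]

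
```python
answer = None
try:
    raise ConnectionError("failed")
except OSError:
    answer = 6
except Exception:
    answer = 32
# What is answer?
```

Step-by-step execution trace:
1. `raise ConnectionError(...)` raises ConnectionError.
2. `except OSError` matches (ConnectionError is a subclass of OSError) → answer = 6.
3. `except Exception` is not reached.
Result: 6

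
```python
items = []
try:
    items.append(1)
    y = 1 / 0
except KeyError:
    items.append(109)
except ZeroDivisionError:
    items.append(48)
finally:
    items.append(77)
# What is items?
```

Step-by-step execution trace:
1. try: `items.append(1)` → items = [1].
2. `y = 1 / 0` raises ZeroDivisionError.
3. `except KeyError` does not match ZeroDivisionError; skipped.
4. `except ZeroDivisionError` matches → `items.append(48)` → items = [1, 48].
5. finally always runs: `items.append(77)` → items = [1, 48, 77].
Result: [1, 48, 77]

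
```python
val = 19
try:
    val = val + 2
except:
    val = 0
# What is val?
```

Step-by-step execution trace:
1. val starts at 19.
2. try: `val = val + 2` → val = 21. No exception raised.
3. `except` is skipped.
Result: 21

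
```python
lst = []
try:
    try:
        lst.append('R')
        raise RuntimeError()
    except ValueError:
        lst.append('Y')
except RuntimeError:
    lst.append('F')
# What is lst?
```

Step-by-step execution trace:
1. Inner try: `lst.append('R')` → lst = ['R'].
2. `raise RuntimeError()` raises RuntimeError.
3. Inner `except ValueError` does not match RuntimeError; exception propagates to outer try.
4. Outer `except RuntimeError` matches → `lst.append('F')` → lst = ['R', 'F'].
Result: ['R', 'F']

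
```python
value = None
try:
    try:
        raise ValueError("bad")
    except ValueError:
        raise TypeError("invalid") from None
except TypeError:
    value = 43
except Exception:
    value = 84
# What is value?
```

Step-by-step execution trace:
1. Inner try raises ValueError; inner `except ValueError` catches it.
2. `raise TypeError(...) from None` raises TypeError (from None suppresses __context__, but the active exception is still TypeError).
3. Outer `except TypeError` matches → value = 43.
4. `except Exception` is not reached.
Result: 43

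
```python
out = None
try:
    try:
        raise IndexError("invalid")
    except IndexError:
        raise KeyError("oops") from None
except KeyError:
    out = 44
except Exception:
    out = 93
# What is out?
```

Step-by-step execution trace:
1. Inner try raises IndexError; inner `except IndexError` catches it.
2. `raise KeyError(...) from None` raises KeyError (from None suppresses __context__, but the active exception is still KeyError).
3. Outer `except KeyError` matches → out = 44.
4. `except Exception` is not reached.
Result: 44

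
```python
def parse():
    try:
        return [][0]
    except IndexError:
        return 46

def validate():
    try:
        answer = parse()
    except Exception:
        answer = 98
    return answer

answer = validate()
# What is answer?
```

Step-by-step execution trace:
1. `validate()` calls `parse()`.
2. In parse: `[][0]` raises IndexError; `except IndexError` catches it → returns 46.
3. In validate: `answer = parse()` → answer = 46. No exception reaches validate.
4. `except Exception` is skipped; validate returns 46.
5. answer = 46.
Result: 46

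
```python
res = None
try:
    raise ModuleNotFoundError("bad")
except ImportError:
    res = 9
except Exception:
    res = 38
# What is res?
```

Step-by-step execution trace:
1. `raise ModuleNotFoundError(...)` raises ModuleNotFoundError.
2. `except ImportError` matches (ModuleNotFoundError is a subclass of ImportError) → res = 9.
3. `except Exception` is not reached.
Result: 9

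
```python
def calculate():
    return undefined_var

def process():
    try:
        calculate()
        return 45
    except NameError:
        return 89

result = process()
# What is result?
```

Step-by-step execution trace:
1. `process()` calls `calculate()`.
2. `calculate()` evaluates `undefined_var`, which raises NameError; it propagates to the caller.
3. `return 45` is not reached.
4. `except NameError` in process matches → returns 89.
5. result = 89.
Result: 89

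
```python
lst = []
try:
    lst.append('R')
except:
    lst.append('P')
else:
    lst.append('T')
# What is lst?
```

Step-by-step execution trace:
1. try: `lst.append('R')` → lst = ['R']. No exception raised.
2. `except` is skipped.
3. `else` runs (try completed without exception): `lst.append('T')` → lst = ['R', 'T'].
Result: ['R', 'T']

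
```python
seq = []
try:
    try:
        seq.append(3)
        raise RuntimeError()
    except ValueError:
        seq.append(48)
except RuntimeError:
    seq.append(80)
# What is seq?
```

Step-by-step execution trace:
1. Inner try: `seq.append(3)` → seq = [3].
2. `raise RuntimeError()` raises RuntimeError.
3. Inner `except ValueError` does not match RuntimeError; exception propagates to outer try.
4. Outer `except RuntimeError` matches → `seq.append(80)` → seq = [3, 80].
Result: [3, 80]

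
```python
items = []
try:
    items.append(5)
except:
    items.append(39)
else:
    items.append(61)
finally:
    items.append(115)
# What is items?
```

Step-by-step execution trace:
1. try: `items.append(5)` → items = [5]. No exception raised.
2. `except` is skipped.
3. `else` runs: `items.append(61)` → items = [5, 61].
4. `finally` always runs: `items.append(115)` → items = [5, 61, 115].
Result: [5, 61, 115]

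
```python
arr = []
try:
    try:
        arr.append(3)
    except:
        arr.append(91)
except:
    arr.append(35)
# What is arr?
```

Step-by-step execution trace:
1. Inner try: `arr.append(3)` → arr = [3]. No exception raised.
2. Inner `except` is skipped.
3. Inner try completes normally; outer `except` is skipped.
Result: [3]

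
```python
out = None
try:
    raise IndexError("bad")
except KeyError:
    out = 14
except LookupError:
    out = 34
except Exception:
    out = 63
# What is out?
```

Step-by-step execution trace:
1. `raise IndexError(...)` raises IndexError.
2. `except KeyError` does not match (IndexError is not a subclass of KeyError); skipped.
3. `except LookupError` matches (IndexError is a subclass of LookupError) → out = 34.
4. `except Exception` is not reached.
Result: 34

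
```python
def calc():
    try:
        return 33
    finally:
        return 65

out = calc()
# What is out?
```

Step-by-step execution trace:
1. `calc()` enters try: `return 33` sets pending return value 33.
2. Before returning, `finally: return 65` runs and overrides the pending return.
3. calc() returns 65 → out = 65.
Result: 65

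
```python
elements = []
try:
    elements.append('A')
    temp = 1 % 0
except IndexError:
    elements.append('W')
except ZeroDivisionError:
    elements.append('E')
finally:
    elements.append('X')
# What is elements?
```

Step-by-step execution trace:
1. try: `elements.append('A')` → elements = ['A'].
2. `temp = 1 % 0` raises ZeroDivisionError.
3. `except IndexError` does not match ZeroDivisionError; skipped.
4. `except ZeroDivisionError` matches → `elements.append('E')` → elements = ['A', 'E'].
5. finally always runs: `elements.append('X')` → elements = ['A', 'E', 'X'].
Result: ['A', 'E', 'X']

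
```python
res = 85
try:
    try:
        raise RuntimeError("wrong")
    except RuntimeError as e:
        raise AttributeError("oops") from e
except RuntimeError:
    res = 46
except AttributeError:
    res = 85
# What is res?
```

Step-by-step execution trace:
1. Inner try raises RuntimeError; inner `except RuntimeError as e` catches it.
2. `raise AttributeError(...) from e` raises AttributeError (RuntimeError is attached as __cause__, but only AttributeError is active).
3. Outer `except RuntimeError` does not match AttributeError; skipped.
4. Outer `except AttributeError` matches → res = 85.
Result: 85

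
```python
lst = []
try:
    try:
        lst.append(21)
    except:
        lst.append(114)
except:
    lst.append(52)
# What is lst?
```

Step-by-step execution trace:
1. Inner try: `lst.append(21)` → lst = [21]. No exception raised.
2. Inner `except` is skipped.
3. Inner try completes normally; outer `except` is skipped.
Result: [21]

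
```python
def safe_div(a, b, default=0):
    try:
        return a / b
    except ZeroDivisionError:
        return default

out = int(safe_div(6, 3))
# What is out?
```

Step-by-step execution trace:
1. `safe_div(6, 3)` enters try: `return 6 / 3` → returns 2.0. No exception raised.
2. `except ZeroDivisionError` is skipped.
3. `int(2.0)` → 2 → out = 2.
Result: 2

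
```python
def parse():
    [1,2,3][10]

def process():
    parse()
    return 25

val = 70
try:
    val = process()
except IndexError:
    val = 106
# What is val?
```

Step-by-step execution trace:
1. val starts at 70.
2. try: `process()` calls `parse()`.
3. `parse()` evaluates `[1,2,3][10]`, which raises IndexError; it propagates through process (uncaught).
4. `return 25` in process is not reached; the assignment to val does not complete.
5. `except IndexError` matches → val = 106.
Result: 106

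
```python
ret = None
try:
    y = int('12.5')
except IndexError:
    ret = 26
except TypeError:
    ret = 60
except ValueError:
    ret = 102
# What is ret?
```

Step-by-step execution trace:
1. `y = int('12.5')` raises ValueError.
2. `except IndexError` does not match ValueError; skipped.
3. `except TypeError` does not match ValueError; skipped.
4. `except ValueError` matches → ret = 102.
Result: 102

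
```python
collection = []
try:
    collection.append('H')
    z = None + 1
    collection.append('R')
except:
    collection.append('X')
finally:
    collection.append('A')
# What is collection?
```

Step-by-step execution trace:
1. try: `collection.append('H')` → collection = ['H'].
2. `z = None + 1` raises TypeError; `collection.append('R')` is not reached.
3. bare `except` matches → `collection.append('X')` → collection = ['H', 'X'].
4. finally always runs: `collection.append('A')` → collection = ['H', 'X', 'A'].
Result: ['H', 'X', 'A']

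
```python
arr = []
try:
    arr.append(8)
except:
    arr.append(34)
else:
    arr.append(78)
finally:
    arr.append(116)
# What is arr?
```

Step-by-step execution trace:
1. try: `arr.append(8)` → arr = [8]. No exception raised.
2. `except` is skipped.
3. `else` runs: `arr.append(78)` → arr = [8, 78].
4. `finally` always runs: `arr.append(116)` → arr = [8, 78, 116].
Result: [8, 78, 116]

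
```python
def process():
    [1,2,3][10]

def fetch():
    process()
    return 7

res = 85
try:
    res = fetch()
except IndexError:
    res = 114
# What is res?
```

Step-by-step execution trace:
1. res starts at 85.
2. try: `fetch()` calls `process()`.
3. `process()` evaluates `[1,2,3][10]`, which raises IndexError; it propagates through fetch (uncaught).
4. `return 7` in fetch is not reached; the assignment to res does not complete.
5. `except IndexError` matches → res = 114.
Result: 114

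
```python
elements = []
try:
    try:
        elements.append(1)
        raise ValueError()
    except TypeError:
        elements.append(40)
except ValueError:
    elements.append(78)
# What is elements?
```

Step-by-step execution trace:
1. Inner try: `elements.append(1)` → elements = [1].
2. `raise ValueError()` raises ValueError.
3. Inner `except TypeError` does not match ValueError; exception propagates to outer try.
4. Outer `except ValueError` matches → `elements.append(78)` → elements = [1, 78].
Result: [1, 78]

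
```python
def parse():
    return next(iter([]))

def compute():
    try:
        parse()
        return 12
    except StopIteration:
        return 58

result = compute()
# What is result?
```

Step-by-step execution trace:
1. `compute()` calls `parse()`.
2. `parse()` evaluates `next(iter([]))`, which raises StopIteration; it propagates to the caller.
3. `return 12` is not reached.
4. `except StopIteration` in compute matches → returns 58.
5. result = 58.
Result: 58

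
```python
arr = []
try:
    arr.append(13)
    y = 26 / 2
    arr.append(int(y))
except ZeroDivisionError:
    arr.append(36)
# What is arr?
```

Step-by-step execution trace:
1. try: `arr.append(13)` → arr = [13].
2. `y = 26 / 2` → y = 13.0. No exception raised.
3. `arr.append(int(y))` → arr = [13, 13].
4. `except ZeroDivisionError` is skipped (no exception was raised).
Result: [13, 13]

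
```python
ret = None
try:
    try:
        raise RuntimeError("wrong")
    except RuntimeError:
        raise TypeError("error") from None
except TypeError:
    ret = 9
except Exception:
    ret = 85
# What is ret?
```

Step-by-step execution trace:
1. Inner try raises RuntimeError; inner `except RuntimeError` catches it.
2. `raise TypeError(...) from None` raises TypeError (from None suppresses __context__, but the active exception is still TypeError).
3. Outer `except TypeError` matches → ret = 9.
4. `except Exception` is not reached.
Result: 9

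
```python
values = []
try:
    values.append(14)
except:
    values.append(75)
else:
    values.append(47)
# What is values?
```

Step-by-step execution trace:
1. try: `values.append(14)` → values = [14]. No exception raised.
2. `except` is skipped.
3. `else` runs (try completed without exception): `values.append(47)` → values = [14, 47].
Result: [14, 47]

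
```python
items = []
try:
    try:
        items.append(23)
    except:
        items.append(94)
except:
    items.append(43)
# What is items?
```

Step-by-step execution trace:
1. Inner try: `items.append(23)` → items = [23]. No exception raised.
2. Inner `except` is skipped.
3. Inner try completes normally; outer `except` is skipped.
Result: [23]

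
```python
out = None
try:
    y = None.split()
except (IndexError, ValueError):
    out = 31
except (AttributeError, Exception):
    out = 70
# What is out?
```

Step-by-step execution trace:
1. `y = None.split()` raises AttributeError.
2. `except (IndexError, ValueError)` does not match AttributeError; skipped.
3. `except (AttributeError, Exception)` matches (AttributeError is in the tuple) → out = 70.
Result: 70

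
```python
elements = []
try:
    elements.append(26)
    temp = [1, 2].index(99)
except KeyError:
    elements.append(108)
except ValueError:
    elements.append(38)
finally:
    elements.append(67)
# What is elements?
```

Step-by-step execution trace:
1. try: `elements.append(26)` → elements = [26].
2. `temp = [1, 2].index(99)` raises ValueError.
3. `except KeyError` does not match ValueError; skipped.
4. `except ValueError` matches → `elements.append(38)` → elements = [26, 38].
5. finally always runs: `elements.append(67)` → elements = [26, 38, 67].
Result: [26, 38, 67]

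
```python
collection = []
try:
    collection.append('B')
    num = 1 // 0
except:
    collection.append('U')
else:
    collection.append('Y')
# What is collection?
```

Step-by-step execution trace:
1. try: `collection.append('B')` → collection = ['B'].
2. `num = 1 // 0` raises ZeroDivisionError.
3. bare `except` matches → `collection.append('U')` → collection = ['B', 'U'].
4. `else` is skipped (an exception was raised).
Result: ['B', 'U']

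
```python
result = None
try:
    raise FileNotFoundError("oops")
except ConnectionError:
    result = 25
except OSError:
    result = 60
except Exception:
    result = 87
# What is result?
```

Step-by-step execution trace:
1. `raise FileNotFoundError(...)` raises FileNotFoundError.
2. `except ConnectionError` does not match (FileNotFoundError is not a subclass of ConnectionError); skipped.
3. `except OSError` matches (FileNotFoundError is a subclass of OSError) → result = 60.
4. `except Exception` is not reached.
Result: 60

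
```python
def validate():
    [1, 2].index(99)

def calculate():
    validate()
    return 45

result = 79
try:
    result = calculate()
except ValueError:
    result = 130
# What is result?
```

Step-by-step execution trace:
1. result starts at 79.
2. try: `calculate()` calls `validate()`.
3. `validate()` evaluates `[1, 2].index(99)`, which raises ValueError; it propagates through calculate (uncaught).
4. `return 45` in calculate is not reached; the assignment to result does not complete.
5. `except ValueError` matches → result = 130.
Result: 130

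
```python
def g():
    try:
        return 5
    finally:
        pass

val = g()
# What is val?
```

Step-by-step execution trace:
1. `g()` enters try: `return 5` sets pending return value 5.
2. Before returning, `finally: pass` runs (no effect).
3. g() returns 5 → val = 5.
Result: 5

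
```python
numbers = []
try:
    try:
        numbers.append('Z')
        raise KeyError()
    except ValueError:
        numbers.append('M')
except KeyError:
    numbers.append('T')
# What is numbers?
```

Step-by-step execution trace:
1. Inner try: `numbers.append('Z')` → numbers = ['Z'].
2. `raise KeyError()` raises KeyError.
3. Inner `except ValueError` does not match KeyError; exception propagates to outer try.
4. Outer `except KeyError` matches → `numbers.append('T')` → numbers = ['Z', 'T'].
Result: ['Z', 'T']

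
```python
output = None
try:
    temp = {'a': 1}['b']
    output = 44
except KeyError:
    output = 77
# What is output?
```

Step-by-step execution trace:
1. `temp = {'a': 1}['b']` raises KeyError.
2. `output = 44` is not reached.
3. `except KeyError` matches → output = 77.
Result: 77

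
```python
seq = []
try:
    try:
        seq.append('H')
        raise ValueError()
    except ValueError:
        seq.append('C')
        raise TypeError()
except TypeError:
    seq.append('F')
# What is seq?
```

Step-by-step execution trace:
1. Inner try: `seq.append('H')` → seq = ['H'].
2. `raise ValueError()` raises ValueError.
3. Inner `except ValueError` matches → `seq.append('C')` → seq = ['H', 'C'].
4. `raise TypeError()` raises TypeError; propagates to outer try.
5. Outer `except TypeError` matches → `seq.append('F')` → seq = ['H', 'C', 'F'].
Result: ['H', 'C', 'F']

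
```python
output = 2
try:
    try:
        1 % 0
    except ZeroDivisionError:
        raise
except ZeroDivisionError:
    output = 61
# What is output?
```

Step-by-step execution trace:
1. Inner try: `1 % 0` raises ZeroDivisionError.
2. Inner `except ZeroDivisionError` matches; bare `raise` re-raises the same ZeroDivisionError.
3. Outer `except ZeroDivisionError` matches → output = 61.
Result: 61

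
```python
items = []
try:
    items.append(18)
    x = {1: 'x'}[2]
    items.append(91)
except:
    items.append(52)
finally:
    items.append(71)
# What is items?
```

Step-by-step execution trace:
1. try: `items.append(18)` → items = [18].
2. `x = {1: 'x'}[2]` raises KeyError; `items.append(91)` is not reached.
3. bare `except` matches → `items.append(52)` → items = [18, 52].
4. finally always runs: `items.append(71)` → items = [18, 52, 71].
Result: [18, 52, 71]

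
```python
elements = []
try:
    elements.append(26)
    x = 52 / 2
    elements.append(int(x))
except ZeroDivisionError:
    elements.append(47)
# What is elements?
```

Step-by-step execution trace:
1. try: `elements.append(26)` → elements = [26].
2. `x = 52 / 2` → x = 26.0. No exception raised.
3. `elements.append(int(x))` → elements = [26, 26].
4. `except ZeroDivisionError` is skipped (no exception was raised).
Result: [26, 26]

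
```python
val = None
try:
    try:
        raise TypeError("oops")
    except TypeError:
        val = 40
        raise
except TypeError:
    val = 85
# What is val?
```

Step-by-step execution trace:
1. Inner try: `raise TypeError("oops")` raises TypeError.
2. Inner `except TypeError` matches → val = 40.
3. bare `raise` re-raises the same TypeError.
4. Outer `except TypeError` matches → val = 85.
Result: 85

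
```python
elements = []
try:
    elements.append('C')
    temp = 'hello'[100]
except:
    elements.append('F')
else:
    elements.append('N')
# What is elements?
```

Step-by-step execution trace:
1. try: `elements.append('C')` → elements = ['C'].
2. `temp = 'hello'[100]` raises IndexError.
3. bare `except` matches → `elements.append('F')` → elements = ['C', 'F'].
4. `else` is skipped (an exception was raised).
Result: ['C', 'F']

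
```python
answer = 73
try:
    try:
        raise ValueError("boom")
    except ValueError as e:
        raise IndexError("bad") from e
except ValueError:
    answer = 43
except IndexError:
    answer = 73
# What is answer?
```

Step-by-step execution trace:
1. Inner try raises ValueError; inner `except ValueError as e` catches it.
2. `raise IndexError(...) from e` raises IndexError (ValueError is attached as __cause__, but only IndexError is active).
3. Outer `except ValueError` does not match IndexError; skipped.
4. Outer `except IndexError` matches → answer = 73.
Result: 73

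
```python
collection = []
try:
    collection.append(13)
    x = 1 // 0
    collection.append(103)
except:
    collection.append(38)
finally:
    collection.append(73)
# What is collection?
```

Step-by-step execution trace:
1. try: `collection.append(13)` → collection = [13].
2. `x = 1 // 0` raises ZeroDivisionError; `collection.append(103)` is not reached.
3. bare `except` matches → `collection.append(38)` → collection = [13, 38].
4. finally always runs: `collection.append(73)` → collection = [13, 38, 73].
Result: [13, 38, 73]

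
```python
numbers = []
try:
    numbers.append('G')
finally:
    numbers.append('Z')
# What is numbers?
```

Step-by-step execution trace:
1. try: `numbers.append('G')` → numbers = ['G'].
2. The try body completes without raising.
3. finally always runs: `numbers.append('Z')` → numbers = ['G', 'Z'].
Result: ['G', 'Z']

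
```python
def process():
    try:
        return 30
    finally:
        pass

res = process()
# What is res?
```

Step-by-step execution trace:
1. `process()` enters try: `return 30` sets pending return value 30.
2. Before returning, `finally: pass` runs (no effect).
3. process() returns 30 → res = 30.
Result: 30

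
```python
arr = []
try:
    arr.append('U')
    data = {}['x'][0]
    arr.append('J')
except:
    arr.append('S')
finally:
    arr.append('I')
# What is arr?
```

Step-by-step execution trace:
1. try: `arr.append('U')` → arr = ['U'].
2. `data = {}['x'][0]` raises KeyError; `arr.append('J')` is not reached.
3. bare `except` matches → `arr.append('S')` → arr = ['U', 'S'].
4. finally always runs: `arr.append('I')` → arr = ['U', 'S', 'I'].
Result: ['U', 'S', 'I']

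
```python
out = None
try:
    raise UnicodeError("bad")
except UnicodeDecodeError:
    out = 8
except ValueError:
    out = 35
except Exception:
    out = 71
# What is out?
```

Step-by-step execution trace:
1. `raise UnicodeError(...)` raises UnicodeError.
2. `except UnicodeDecodeError` does not match (UnicodeError is not a subclass of UnicodeDecodeError); skipped.
3. `except ValueError` matches (UnicodeError is a subclass of ValueError) → out = 35.
4. `except Exception` is not reached.
Result: 35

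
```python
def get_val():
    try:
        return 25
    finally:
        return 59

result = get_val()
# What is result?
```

Step-by-step execution trace:
1. `get_val()` enters try: `return 25` sets pending return value 25.
2. Before returning, `finally: return 59` runs and overrides the pending return.
3. get_val() returns 59 → result = 59.
Result: 59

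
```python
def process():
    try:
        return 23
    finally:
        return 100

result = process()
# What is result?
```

Step-by-step execution trace:
1. `process()` enters try: `return 23` sets pending return value 23.
2. Before returning, `finally: return 100` runs and overrides the pending return.
3. process() returns 100 → result = 100.
Result: 100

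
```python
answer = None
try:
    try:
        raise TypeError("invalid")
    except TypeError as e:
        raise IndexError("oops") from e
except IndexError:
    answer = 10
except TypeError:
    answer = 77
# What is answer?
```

Step-by-step execution trace:
1. Inner try raises TypeError; inner `except TypeError as e` catches it.
2. `raise IndexError(...) from e` raises IndexError (TypeError is attached as __cause__, but only IndexError is active).
3. Outer `except IndexError` matches → answer = 10.
4. `except TypeError` is not reached.
Result: 10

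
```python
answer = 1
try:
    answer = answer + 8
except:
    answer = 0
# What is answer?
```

Step-by-step execution trace:
1. answer starts at 1.
2. try: `answer = answer + 8` → answer = 9. No exception raised.
3. `except` is skipped.
Result: 9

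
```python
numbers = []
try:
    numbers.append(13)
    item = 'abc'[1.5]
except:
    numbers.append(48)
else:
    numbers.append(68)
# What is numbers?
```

Step-by-step execution trace:
1. try: `numbers.append(13)` → numbers = [13].
2. `item = 'abc'[1.5]` raises TypeError.
3. bare `except` matches → `numbers.append(48)` → numbers = [13, 48].
4. `else` is skipped (an exception was raised).
Result: [13, 48]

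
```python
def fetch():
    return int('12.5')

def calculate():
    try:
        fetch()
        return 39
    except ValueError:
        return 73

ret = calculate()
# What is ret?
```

Step-by-step execution trace:
1. `calculate()` calls `fetch()`.
2. `fetch()` evaluates `int('12.5')`, which raises ValueError; it propagates to the caller.
3. `return 39` is not reached.
4. `except ValueError` in calculate matches → returns 73.
5. ret = 73.
Result: 73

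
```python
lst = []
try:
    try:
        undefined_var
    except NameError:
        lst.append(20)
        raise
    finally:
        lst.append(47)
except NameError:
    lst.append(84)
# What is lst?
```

Step-by-step execution trace:
1. Inner try: `undefined_var` raises NameError.
2. Inner `except NameError` matches → `lst.append(20)` → lst = [20].
3. bare `raise` re-raises NameError.
4. Inner `finally` runs during unwinding: `lst.append(47)` → lst = [20, 47].
5. Outer `except NameError` matches → `lst.append(84)` → lst = [20, 47, 84].
Result: [20, 47, 84]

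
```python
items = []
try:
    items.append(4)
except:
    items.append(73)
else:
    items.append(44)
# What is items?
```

Step-by-step execution trace:
1. try: `items.append(4)` → items = [4]. No exception raised.
2. `except` is skipped.
3. `else` runs (try completed without exception): `items.append(44)` → items = [4, 44].
Result: [4, 44]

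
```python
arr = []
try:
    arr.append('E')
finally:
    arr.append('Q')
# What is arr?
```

Step-by-step execution trace:
1. try: `arr.append('E')` → arr = ['E'].
2. The try body completes without raising.
3. finally always runs: `arr.append('Q')` → arr = ['E', 'Q'].
Result: ['E', 'Q']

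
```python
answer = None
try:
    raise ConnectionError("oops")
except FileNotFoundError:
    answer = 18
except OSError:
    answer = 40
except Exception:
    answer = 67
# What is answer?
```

Step-by-step execution trace:
1. `raise ConnectionError(...)` raises ConnectionError.
2. `except FileNotFoundError` does not match (ConnectionError is not a subclass of FileNotFoundError); skipped.
3. `except OSError` matches (ConnectionError is a subclass of OSError) → answer = 40.
4. `except Exception` is not reached.
Result: 40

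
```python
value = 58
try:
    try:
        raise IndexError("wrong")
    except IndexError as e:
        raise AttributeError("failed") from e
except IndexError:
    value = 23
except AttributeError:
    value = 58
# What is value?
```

Step-by-step execution trace:
1. Inner try raises IndexError; inner `except IndexError as e` catches it.
2. `raise AttributeError(...) from e` raises AttributeError (IndexError is attached as __cause__, but only AttributeError is active).
3. Outer `except IndexError` does not match AttributeError; skipped.
4. Outer `except AttributeError` matches → value = 58.
Result: 58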